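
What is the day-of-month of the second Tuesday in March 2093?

10

March 1, 2093 is a Sunday, so the first Tuesday is the 3rd.
The second Tuesday is 3 + 7 = 10.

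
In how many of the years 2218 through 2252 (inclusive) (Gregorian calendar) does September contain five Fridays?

9

September has 30 days; it has five Fridays when Friday falls among the first (month-length − 28) days — i.e. when September 1 is one of Friday/Thursday.
September 1 by year: 2218:Tue 2219:Wed 2220:Fri✓ 2221:Sat 2222:Sun 2223:Mon 2224:Wed 2225:Thu✓ 2226:Fri✓ 2227:Sat 2228:Mon 2229:Tue 2230:Wed 2231:Thu✓ 2232:Sat …(5 more)… 2238:Sat 2239:Sun 2240:Tue 2241:Wed 2242:Thu✓ 2243:Fri✓ 2244:Sun 2245:Mon 2246:Tue 2247:Wed 2248:Fri✓ 2249:Sat 2250:Sun 2251:Mon 2252:Wed
Years with five Fridays: 2220, 2225, 2226, 2231, 2236, 2237, 2242, 2243, 2248 → 9.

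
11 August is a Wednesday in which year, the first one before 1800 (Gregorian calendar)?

1790

From one year to the next, a fixed date's weekday advances by 1, or by 2 when a Feb 29 lies between the two dates.
1800: August 11 is Monday.
1799: Sunday (−1)
1798: Saturday (−1)
1797: Friday (−1)
1796: Thursday (−1)
1795: Tuesday (−2)
1794: Monday (−1)
1793: Sunday (−1)
1792: Saturday (−1)
1791: Thursday (−2)
1790: Wednesday (−1)
11 August falls on a Wednesday in 1790.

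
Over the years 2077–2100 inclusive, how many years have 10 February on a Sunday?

3

Track 10 February's weekday year by year (advancing +1, or +2 across a Feb 29):
  2077: Wed  2078: Thu (+1)  2079: Fri (+1)  2080: Sat (+1)  2081: Mon (+2)
  2082: Tue (+1)  2083: Wed (+1)  2084: Thu (+1)  2085: Sat (+2)  2086: Sun (+1) ✓
  2087: Mon (+1)  2088: Tue (+1)  2089: Thu (+2)  2090: Fri (+1)  2091: Sat (+1)
  2092: Sun (+1) ✓  2093: Tue (+2)  2094: Wed (+1)  2095: Thu (+1)  2096: Fri (+1)
  2097: Sun (+2) ✓  2098: Mon (+1)  2099: Tue (+1)  2100: Wed (+1)
Sunday years: 2086, 2092, 2097 — 3 in total.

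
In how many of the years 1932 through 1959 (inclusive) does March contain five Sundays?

12

March has 31 days; it has five Sundays when Sunday falls among the first (month-length − 28) days — i.e. when March 1 is one of Sunday/Saturday/Friday.
March 1 by year: 1932:Tue 1933:Wed 1934:Thu 1935:Fri✓ 1936:Sun✓ 1937:Mon 1938:Tue 1939:Wed 1940:Fri✓ 1941:Sat✓ 1942:Sun✓ 1943:Mon 1944:Wed 1945:Thu 1946:Fri✓ 1947:Sat✓ 1948:Mon 1949:Tue 1950:Wed 1951:Thu 1952:Sat✓ 1953:Sun✓ 1954:Mon 1955:Tue 1956:Thu 1957:Fri✓ 1958:Sat✓ 1959:Sun✓
Years with five Sundays: 1935, 1936, 1940, 1941, 1942, 1946, 1947, 1952, 1953, 1957, 1958, 1959 → 12.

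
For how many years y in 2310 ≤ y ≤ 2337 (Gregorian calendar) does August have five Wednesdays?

12

August has 31 days; it has five Wednesdays when Wednesday falls among the first (month-length − 28) days — i.e. when August 1 is one of Wednesday/Tuesday/Monday.
August 1 by year: 2310:Mon✓ 2311:Tue✓ 2312:Thu 2313:Fri 2314:Sat 2315:Sun 2316:Tue✓ 2317:Wed✓ 2318:Thu 2319:Fri 2320:Sun 2321:Mon✓ 2322:Tue✓ 2323:Wed✓ 2324:Fri 2325:Sat 2326:Sun 2327:Mon✓ 2328:Wed✓ 2329:Thu 2330:Fri 2331:Sat 2332:Mon✓ 2333:Tue✓ 2334:Wed✓ 2335:Thu 2336:Sat 2337:Sun
Years with five Wednesdays: 2310, 2311, 2316, 2317, 2321, 2322, 2323, 2327, 2328, 2332, 2333, 2334 → 12.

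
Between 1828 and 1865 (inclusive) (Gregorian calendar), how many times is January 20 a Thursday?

Track January 20's weekday year by year (advancing +1, or +2 across a Feb 29):
  1828: Sun  1829: Tue (+2)  1830: Wed (+1)  1831: Thu (+1) ✓  1832: Fri (+1)
  1833: Sun (+2)  1834: Mon (+1)  1835: Tue (+1)  1836: Wed (+1)  1837: Fri (+2)
  1838: Sat (+1)  1839: Sun (+1)  1840: Mon (+1)  1841: Wed (+2)  … (10 more years) …
  1852: Tue (+1)  1853: Thu (+2) ✓  1854: Fri (+1)  1855: Sat (+1)  1856: Sun (+1)
  1857: Tue (+2)  1858: Wed (+1)  1859: Thu (+1) ✓  1860: Fri (+1)  1861: Sun (+2)
  1862: Mon (+1)  1863: Tue (+1)  1864: Wed (+1)  1865: Fri (+2)
Thursday years: 1831, 1842, 1848, 1853, 1859 — 5 in total.

5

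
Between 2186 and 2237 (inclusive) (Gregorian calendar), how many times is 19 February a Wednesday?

Track 19 February's weekday year by year (advancing +1, or +2 across a Feb 29):
  2186: Sun  2187: Mon (+1)  2188: Tue (+1)  2189: Thu (+2)  2190: Fri (+1)
  2191: Sat (+1)  2192: Sun (+1)  2193: Tue (+2)  2194: Wed (+1) ✓  2195: Thu (+1)
  2196: Fri (+1)  2197: Sun (+2)  2198: Mon (+1)  2199: Tue (+1)  … (24 more years) …
  2224: Thu (+1)  2225: Sat (+2)  2226: Sun (+1)  2227: Mon (+1)  2228: Tue (+1)
  2229: Thu (+2)  2230: Fri (+1)  2231: Sat (+1)  2232: Sun (+1)  2233: Tue (+2)
  2234: Wed (+1) ✓  2235: Thu (+1)  2236: Fri (+1)  2237: Sun (+2)
Wednesday years: 2194, 2200, 2206, 2212, 2217, 2223, 2234 — 7 in total.

7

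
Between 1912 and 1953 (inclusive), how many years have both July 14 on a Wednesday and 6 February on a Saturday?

Check each year's weekday for July 14 and 6 February:
  1912: Sun/Tue  1913: Mon/Thu  1914: Tue/Fri  1915: Wed/Sat ✓  1916: Fri/Sun  1917: Sat/Tue  1918: Sun/Wed  1919: Mon/Thu  1920: Wed/Fri  1921: Thu/Sun  1922: Fri/Mon  1923: Sat/Tue  1924: Mon/Wed  1925: Tue/Fri  …(14 more)…  1940: Sun/Tue  1941: Mon/Thu  1942: Tue/Fri  1943: Wed/Sat ✓  1944: Fri/Sun  1945: Sat/Tue  1946: Sun/Wed  1947: Mon/Thu  1948: Wed/Fri  1949: Thu/Sun  1950: Fri/Mon  1951: Sat/Tue  1952: Mon/Wed  1953: Tue/Fri
Both conditions hold in: 1915, 1926, 1937, 1943 — 4.

4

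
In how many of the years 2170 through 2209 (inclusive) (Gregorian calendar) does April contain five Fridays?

April has 30 days; it has five Fridays when Friday falls among the first (month-length − 28) days — i.e. when April 1 is one of Friday/Thursday.
April 1 by year: 2170:Sun 2171:Mon 2172:Wed 2173:Thu✓ 2174:Fri✓ 2175:Sat 2176:Mon 2177:Tue 2178:Wed 2179:Thu✓ 2180:Sat 2181:Sun 2182:Mon 2183:Tue 2184:Thu✓ …(10 more)… 2195:Wed 2196:Fri✓ 2197:Sat 2198:Sun 2199:Mon 2200:Tue 2201:Wed 2202:Thu✓ 2203:Fri✓ 2204:Sun 2205:Mon 2206:Tue 2207:Wed 2208:Fri✓ 2209:Sat
Years with five Fridays: 2173, 2174, 2179, 2184, 2185, 2190, 2191, 2196, 2202, 2203, 2208 → 11.

11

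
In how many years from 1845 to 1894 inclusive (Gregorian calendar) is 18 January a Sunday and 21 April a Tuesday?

6

Check each year's weekday for 18 January and 21 April:
  1845: Sat/Mon  1846: Sun/Tue ✓  1847: Mon/Wed  1848: Tue/Fri  1849: Thu/Sat  1850: Fri/Sun  1851: Sat/Mon  1852: Sun/Wed  1853: Tue/Thu  1854: Wed/Fri  1855: Thu/Sat  1856: Fri/Mon  1857: Sun/Tue ✓  1858: Mon/Wed  …(22 more)…  1881: Tue/Thu  1882: Wed/Fri  1883: Thu/Sat  1884: Fri/Mon  1885: Sun/Tue ✓  1886: Mon/Wed  1887: Tue/Thu  1888: Wed/Sat  1889: Fri/Sun  1890: Sat/Mon  1891: Sun/Tue ✓  1892: Mon/Thu  1893: Wed/Fri  1894: Thu/Sat
Both conditions hold in: 1846, 1857, 1863, 1874, 1885, 1891 — 6.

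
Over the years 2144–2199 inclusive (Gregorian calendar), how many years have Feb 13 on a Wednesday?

8

Track Feb 13's weekday year by year (advancing +1, or +2 across a Feb 29):
  2144: Thu  2145: Sat (+2)  2146: Sun (+1)  2147: Mon (+1)  2148: Tue (+1)
  2149: Thu (+2)  2150: Fri (+1)  2151: Sat (+1)  2152: Sun (+1)  2153: Tue (+2)
  2154: Wed (+1) ✓  2155: Thu (+1)  2156: Fri (+1)  2157: Sun (+2)  … (28 more years) …
  2186: Mon (+1)  2187: Tue (+1)  2188: Wed (+1) ✓  2189: Fri (+2)  2190: Sat (+1)
  2191: Sun (+1)  2192: Mon (+1)  2193: Wed (+2) ✓  2194: Thu (+1)  2195: Fri (+1)
  2196: Sat (+1)  2197: Mon (+2)  2198: Tue (+1)  2199: Wed (+1) ✓
Wednesday years: 2154, 2160, 2165, 2171, 2182, 2188, 2193, 2199 — 8 in total.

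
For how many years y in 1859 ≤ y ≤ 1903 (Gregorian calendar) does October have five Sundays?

October has 31 days; it has five Sundays when Sunday falls among the first (month-length − 28) days — i.e. when October 1 is one of Sunday/Saturday/Friday.
October 1 by year: 1859:Sat✓ 1860:Mon 1861:Tue 1862:Wed 1863:Thu 1864:Sat✓ 1865:Sun✓ 1866:Mon 1867:Tue 1868:Thu 1869:Fri✓ 1870:Sat✓ 1871:Sun✓ 1872:Tue 1873:Wed …(15 more)… 1889:Tue 1890:Wed 1891:Thu 1892:Sat✓ 1893:Sun✓ 1894:Mon 1895:Tue 1896:Thu 1897:Fri✓ 1898:Sat✓ 1899:Sun✓ 1900:Mon 1901:Tue 1902:Wed 1903:Thu
Years with five Sundays: 1859, 1864, 1865, 1869, 1870, 1871, 1875, 1876, 1880, 1881, 1882, 1886, 1887, 1892, 1893, 1897, 1898, 1899 → 18.

18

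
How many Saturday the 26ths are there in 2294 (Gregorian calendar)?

1

Check the 26th of each month of 2294: Jan 26: Fri, Feb 26: Mon, Mar 26: Mon, Apr 26: Thu, May 26: Sat, Jun 26: Tue, Jul 26: Thu, Aug 26: Sun, Sep 26: Wed, Oct 26: Fri, Nov 26: Mon, Dec 26: Wed.
Saturday occurs in May — 1 month.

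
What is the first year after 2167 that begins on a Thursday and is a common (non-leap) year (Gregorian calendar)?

2178

Jan 1 advances by 2 weekdays after a leap year and by 1 after a common year.
2167: Jan 1 is Thursday.
2168: Friday (leap)
2169: Sunday
2170: Monday
2171: Tuesday
2172: Wednesday (leap)
2173: Friday
2174: Saturday
2175: Sunday
2176: Monday (leap)
2177: Wednesday
2178: Thursday
2178 begins on a Thursday and is a common year.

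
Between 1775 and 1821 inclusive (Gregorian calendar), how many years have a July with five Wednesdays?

July has 31 days; it has five Wednesdays when Wednesday falls among the first (month-length − 28) days — i.e. when July 1 is one of Wednesday/Tuesday/Monday.
July 1 by year: 1775:Sat 1776:Mon✓ 1777:Tue✓ 1778:Wed✓ 1779:Thu 1780:Sat 1781:Sun 1782:Mon✓ 1783:Tue✓ 1784:Thu 1785:Fri 1786:Sat 1787:Sun 1788:Tue✓ 1789:Wed✓ …(17 more)… 1807:Wed✓ 1808:Fri 1809:Sat 1810:Sun 1811:Mon✓ 1812:Wed✓ 1813:Thu 1814:Fri 1815:Sat 1816:Mon✓ 1817:Tue✓ 1818:Wed✓ 1819:Thu 1820:Sat 1821:Sun
Years with five Wednesdays: 1776, 1777, 1778, 1782, 1783, 1788, 1789, 1793, 1794, 1795, 1799, 1800, 1801, 1805, 1806, 1807, 1811, 1812, 1816, 1817, 1818 → 21.

21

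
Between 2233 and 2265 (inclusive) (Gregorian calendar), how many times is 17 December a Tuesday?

Track 17 December's weekday year by year (advancing +1, or +2 across a Feb 29):
  2233: Tue ✓  2234: Wed (+1)  2235: Thu (+1)  2236: Sat (+2)  2237: Sun (+1)
  2238: Mon (+1)  2239: Tue (+1) ✓  2240: Thu (+2)  2241: Fri (+1)  2242: Sat (+1)
  2243: Sun (+1)  2244: Tue (+2) ✓  2245: Wed (+1)  2246: Thu (+1)  … (5 more years) …
  2252: Fri (+2)  2253: Sat (+1)  2254: Sun (+1)  2255: Mon (+1)  2256: Wed (+2)
  2257: Thu (+1)  2258: Fri (+1)  2259: Sat (+1)  2260: Mon (+2)  2261: Tue (+1) ✓
  2262: Wed (+1)  2263: Thu (+1)  2264: Sat (+2)  2265: Sun (+1)
Tuesday years: 2233, 2239, 2244, 2250, 2261 — 5 in total.

5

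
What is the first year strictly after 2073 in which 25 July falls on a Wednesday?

2074

From one year to the next, a fixed date's weekday advances by 1, or by 2 when a Feb 29 lies between the two dates.
2073: July 25 is Tuesday.
2074: Wednesday (+1)
25 July falls on a Wednesday in 2074.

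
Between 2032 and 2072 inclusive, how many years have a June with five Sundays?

11

June has 30 days; it has five Sundays when Sunday falls among the first (month-length − 28) days — i.e. when June 1 is one of Sunday/Saturday.
June 1 by year: 2032:Tue 2033:Wed 2034:Thu 2035:Fri 2036:Sun✓ 2037:Mon 2038:Tue 2039:Wed 2040:Fri 2041:Sat✓ 2042:Sun✓ 2043:Mon 2044:Wed 2045:Thu 2046:Fri …(11 more)… 2058:Sat✓ 2059:Sun✓ 2060:Tue 2061:Wed 2062:Thu 2063:Fri 2064:Sun✓ 2065:Mon 2066:Tue 2067:Wed 2068:Fri 2069:Sat✓ 2070:Sun✓ 2071:Mon 2072:Wed
Years with five Sundays: 2036, 2041, 2042, 2047, 2052, 2053, 2058, 2059, 2064, 2069, 2070 → 11.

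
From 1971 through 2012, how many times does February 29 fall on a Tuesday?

2

Leap years in 1971–2012: 11 of them.
Feb 29 weekday advances by 5 (mod 7) from one leap year to the next four years later (or differs when a century non-leap intervenes).
Leap-day weekdays: 1972:Tue✓ 1976:Sun 1980:Fri 1984:Wed 1988:Mon 1992:Sat 1996:Thu 2000:Tue✓ 2004:Sun 2008:Fri 2012:Wed
Tuesday: 1972, 2000 → 2.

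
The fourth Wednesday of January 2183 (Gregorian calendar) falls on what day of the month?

22

January 1, 2183 is a Wednesday, so the first Wednesday is the 1st.
The fourth Wednesday is 1 + 21 = 22.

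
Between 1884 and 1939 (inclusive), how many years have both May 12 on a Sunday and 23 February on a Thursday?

0

Check each year's weekday for May 12 and 23 February:
  1884: Mon/Sat  1885: Tue/Mon  1886: Wed/Tue  1887: Thu/Wed  1888: Sat/Thu  1889: Sun/Sat  1890: Mon/Sun  1891: Tue/Mon  1892: Thu/Tue  1893: Fri/Thu  1894: Sat/Fri  1895: Sun/Sat  1896: Tue/Sun  1897: Wed/Tue  …(28 more)…  1926: Wed/Tue  1927: Thu/Wed  1928: Sat/Thu  1929: Sun/Sat  1930: Mon/Sun  1931: Tue/Mon  1932: Thu/Tue  1933: Fri/Thu  1934: Sat/Fri  1935: Sun/Sat  1936: Tue/Sun  1937: Wed/Tue  1938: Thu/Wed  1939: Fri/Thu
Both conditions hold in: no year — 0.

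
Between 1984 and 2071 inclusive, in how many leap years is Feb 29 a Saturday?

Leap years in 1984–2071: 22 of them.
Feb 29 weekday advances by 5 (mod 7) from one leap year to the next four years later (or differs when a century non-leap intervenes).
Leap-day weekdays: 1984:Wed 1988:Mon 1992:Sat✓ 1996:Thu 2000:Tue 2004:Sun 2008:Fri 2012:Wed 2016:Mon 2020:Sat✓ 2024:Thu 2028:Tue 2032:Sun 2036:Fri 2040:Wed 2044:Mon 2048:Sat✓ 2052:Thu 2056:Tue 2060:Sun 2064:Fri 2068:Wed
Saturday: 1992, 2020, 2048 → 3.

3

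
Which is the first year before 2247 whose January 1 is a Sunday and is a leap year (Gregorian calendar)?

2232

Jan 1 advances by 2 weekdays after a leap year and by 1 after a common year.
2247: Jan 1 is Friday.
2246: Thursday
2245: Wednesday
2244: Monday (leap)
2243: Sunday
2242: Saturday
2241: Friday
2240: Wednesday (leap)
2239: Tuesday
2238: Monday
2237: Sunday
2236: Friday (leap)
2235: Thursday
2234: Wednesday
2233: Tuesday
2232: Sunday (leap)
2232 begins on a Sunday and is a leap year.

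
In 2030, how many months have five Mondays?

4

A month of length L has five Mondays iff its first Monday is on day ≤ L−28 (so day 1–3 in a 31-day month, 1–2 in a 30-day month, day 1 in a leap February).
Checking each month of 2030: Jan starts Tue (31d); Feb starts Fri (28d); Mar starts Fri (31d); Apr starts Mon (30d) ✓; May starts Wed (31d); Jun starts Sat (30d); Jul starts Mon (31d) ✓; Aug starts Thu (31d); Sep starts Sun (30d) ✓; Oct starts Tue (31d); Nov starts Fri (30d); Dec starts Sun (31d) ✓.
Five-Monday months: April, July, September, December → 4.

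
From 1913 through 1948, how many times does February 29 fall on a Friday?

1

Leap years in 1913–1948: 9 of them.
Feb 29 weekday advances by 5 (mod 7) from one leap year to the next four years later (or differs when a century non-leap intervenes).
Leap-day weekdays: 1916:Tue 1920:Sun 1924:Fri✓ 1928:Wed 1932:Mon 1936:Sat 1940:Thu 1944:Tue 1948:Sun
Friday: 1924 → 1.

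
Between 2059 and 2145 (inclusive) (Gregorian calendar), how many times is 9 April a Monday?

Track 9 April's weekday year by year (advancing +1, or +2 across a Feb 29):
  2059: Wed  2060: Fri (+2)  2061: Sat (+1)  2062: Sun (+1)  2063: Mon (+1) ✓
  2064: Wed (+2)  2065: Thu (+1)  2066: Fri (+1)  2067: Sat (+1)  2068: Mon (+2) ✓
  2069: Tue (+1)  2070: Wed (+1)  2071: Thu (+1)  2072: Sat (+2)  … (59 more years) …
  2132: Wed (+2)  2133: Thu (+1)  2134: Fri (+1)  2135: Sat (+1)  2136: Mon (+2) ✓
  2137: Tue (+1)  2138: Wed (+1)  2139: Thu (+1)  2140: Sat (+2)  2141: Sun (+1)
  2142: Mon (+1) ✓  2143: Tue (+1)  2144: Thu (+2)  2145: Fri (+1)
Monday years: 2063, 2068, 2074, 2085, 2091, 2096, 2103, 2108, 2114, 2125, 2131, 2136, 2142 — 13 in total.

13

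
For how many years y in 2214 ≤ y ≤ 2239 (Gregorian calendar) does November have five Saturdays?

8

November has 30 days; it has five Saturdays when Saturday falls among the first (month-length − 28) days — i.e. when November 1 is one of Saturday/Friday.
November 1 by year: 2214:Tue 2215:Wed 2216:Fri✓ 2217:Sat✓ 2218:Sun 2219:Mon 2220:Wed 2221:Thu 2222:Fri✓ 2223:Sat✓ 2224:Mon 2225:Tue 2226:Wed 2227:Thu 2228:Sat✓ 2229:Sun 2230:Mon 2231:Tue 2232:Thu 2233:Fri✓ 2234:Sat✓ 2235:Sun 2236:Tue 2237:Wed 2238:Thu 2239:Fri✓
Years with five Saturdays: 2216, 2217, 2222, 2223, 2228, 2233, 2234, 2239 → 8.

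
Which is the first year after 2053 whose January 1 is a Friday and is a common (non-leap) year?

Jan 1 advances by 2 weekdays after a leap year and by 1 after a common year.
2053: Jan 1 is Wednesday.
2054: Thursday
2055: Friday
2055 begins on a Friday and is a common year.

2055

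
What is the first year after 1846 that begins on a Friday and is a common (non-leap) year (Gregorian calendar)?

Jan 1 advances by 2 weekdays after a leap year and by 1 after a common year.
1846: Jan 1 is Thursday.
1847: Friday
1847 begins on a Friday and is a common year.

1847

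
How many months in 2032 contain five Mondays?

A month of length L has five Mondays iff its first Monday is on day ≤ L−28 (so day 1–3 in a 31-day month, 1–2 in a 30-day month, day 1 in a leap February).
Checking each month of 2032: Jan starts Thu (31d); Feb starts Sun (29d); Mar starts Mon (31d) ✓; Apr starts Thu (30d); May starts Sat (31d) ✓; Jun starts Tue (30d); Jul starts Thu (31d); Aug starts Sun (31d) ✓; Sep starts Wed (30d); Oct starts Fri (31d); Nov starts Mon (30d) ✓; Dec starts Wed (31d).
Five-Monday months: March, May, August, November → 4.

4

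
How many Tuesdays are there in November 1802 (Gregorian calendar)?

5

November 1802 has 30 days and begins on Monday.
The first Tuesday is November 2.
Tuesdays fall on 2, 9, 16, 23, 30 — that's 5.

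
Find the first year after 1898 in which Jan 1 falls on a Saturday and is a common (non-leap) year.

1910

Jan 1 advances by 2 weekdays after a leap year and by 1 after a common year.
1898: Jan 1 is Saturday.
1899: Sunday
1900: Monday
1901: Tuesday
1902: Wednesday
1903: Thursday
1904: Friday (leap)
1905: Sunday
1906: Monday
1907: Tuesday
1908: Wednesday (leap)
1909: Friday
1910: Saturday
1910 begins on a Saturday and is a common year.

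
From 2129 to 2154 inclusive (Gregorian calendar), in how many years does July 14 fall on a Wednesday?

Track July 14's weekday year by year (advancing +1, or +2 across a Feb 29):
  2129: Thu  2130: Fri (+1)  2131: Sat (+1)  2132: Mon (+2)  2133: Tue (+1)
  2134: Wed (+1) ✓  2135: Thu (+1)  2136: Sat (+2)  2137: Sun (+1)  2138: Mon (+1)
  2139: Tue (+1)  2140: Thu (+2)  2141: Fri (+1)  2142: Sat (+1)  2143: Sun (+1)
  2144: Tue (+2)  2145: Wed (+1) ✓  2146: Thu (+1)  2147: Fri (+1)  2148: Sun (+2)
  2149: Mon (+1)  2150: Tue (+1)  2151: Wed (+1) ✓  2152: Fri (+2)  2153: Sat (+1)
  2154: Sun (+1)
Wednesday years: 2134, 2145, 2151 — 3 in total.

3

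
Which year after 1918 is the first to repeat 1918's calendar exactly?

1929

Two years share a calendar iff Jan 1 falls on the same weekday and both are leap or both are common. 1918: Jan 1 is Tuesday, common year.
1919: Jan 1 Wednesday, common
1920: Jan 1 Thursday, leap
1921: Jan 1 Saturday, common
1922: Jan 1 Sunday, common
1923: Jan 1 Monday, common
1924: Jan 1 Tuesday, leap
1925: Jan 1 Thursday, common
1926: Jan 1 Friday, common
1927: Jan 1 Saturday, common
1928: Jan 1 Sunday, leap
1929: Jan 1 Tuesday, common
1929 matches on both conditions.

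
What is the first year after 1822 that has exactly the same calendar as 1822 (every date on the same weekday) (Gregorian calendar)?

Two years share a calendar iff Jan 1 falls on the same weekday and both are leap or both are common. 1822: Jan 1 is Tuesday, common year.
1823: Jan 1 Wednesday, common
1824: Jan 1 Thursday, leap
1825: Jan 1 Saturday, common
1826: Jan 1 Sunday, common
1827: Jan 1 Monday, common
1828: Jan 1 Tuesday, leap
1829: Jan 1 Thursday, common
1830: Jan 1 Friday, common
1831: Jan 1 Saturday, common
1832: Jan 1 Sunday, leap
1833: Jan 1 Tuesday, common
1833 matches on both conditions.

1833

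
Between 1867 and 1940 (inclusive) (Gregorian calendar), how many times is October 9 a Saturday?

10

Track October 9's weekday year by year (advancing +1, or +2 across a Feb 29):
  1867: Wed  1868: Fri (+2)  1869: Sat (+1) ✓  1870: Sun (+1)  1871: Mon (+1)
  1872: Wed (+2)  1873: Thu (+1)  1874: Fri (+1)  1875: Sat (+1) ✓  1876: Mon (+2)
  1877: Tue (+1)  1878: Wed (+1)  1879: Thu (+1)  1880: Sat (+2) ✓  … (46 more years) …
  1927: Sun (+1)  1928: Tue (+2)  1929: Wed (+1)  1930: Thu (+1)  1931: Fri (+1)
  1932: Sun (+2)  1933: Mon (+1)  1934: Tue (+1)  1935: Wed (+1)  1936: Fri (+2)
  1937: Sat (+1) ✓  1938: Sun (+1)  1939: Mon (+1)  1940: Wed (+2)
Saturday years: 1869, 1875, 1880, 1886, 1897, 1909, 1915, 1920, 1926, 1937 — 10 in total.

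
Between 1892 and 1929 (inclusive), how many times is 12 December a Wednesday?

Track 12 December's weekday year by year (advancing +1, or +2 across a Feb 29):
  1892: Mon  1893: Tue (+1)  1894: Wed (+1) ✓  1895: Thu (+1)  1896: Sat (+2)
  1897: Sun (+1)  1898: Mon (+1)  1899: Tue (+1)  1900: Wed (+1) ✓  1901: Thu (+1)
  1902: Fri (+1)  1903: Sat (+1)  1904: Mon (+2)  1905: Tue (+1)  … (10 more years) …
  1916: Tue (+2)  1917: Wed (+1) ✓  1918: Thu (+1)  1919: Fri (+1)  1920: Sun (+2)
  1921: Mon (+1)  1922: Tue (+1)  1923: Wed (+1) ✓  1924: Fri (+2)  1925: Sat (+1)
  1926: Sun (+1)  1927: Mon (+1)  1928: Wed (+2) ✓  1929: Thu (+1)
Wednesday years: 1894, 1900, 1906, 1917, 1923, 1928 — 6 in total.

6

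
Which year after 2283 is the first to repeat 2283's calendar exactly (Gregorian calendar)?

2294

Two years share a calendar iff Jan 1 falls on the same weekday and both are leap or both are common. 2283: Jan 1 is Monday, common year.
2284: Jan 1 Tuesday, leap
2285: Jan 1 Thursday, common
2286: Jan 1 Friday, common
2287: Jan 1 Saturday, common
2288: Jan 1 Sunday, leap
2289: Jan 1 Tuesday, common
2290: Jan 1 Wednesday, common
2291: Jan 1 Thursday, common
2292: Jan 1 Friday, leap
2293: Jan 1 Sunday, common
2294: Jan 1 Monday, common
2294 matches on both conditions.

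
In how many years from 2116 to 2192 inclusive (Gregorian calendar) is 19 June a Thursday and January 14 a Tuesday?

8

Check each year's weekday for 19 June and January 14:
  2116: Fri/Tue  2117: Sat/Thu  2118: Sun/Fri  2119: Mon/Sat  2120: Wed/Sun  2121: Thu/Tue ✓  2122: Fri/Wed  2123: Sat/Thu  2124: Mon/Fri  2125: Tue/Sun  2126: Wed/Mon  2127: Thu/Tue ✓  2128: Sat/Wed  2129: Sun/Fri  …(49 more)…  2179: Sat/Thu  2180: Mon/Fri  2181: Tue/Sun  2182: Wed/Mon  2183: Thu/Tue ✓  2184: Sat/Wed  2185: Sun/Fri  2186: Mon/Sat  2187: Tue/Sun  2188: Thu/Mon  2189: Fri/Wed  2190: Sat/Thu  2191: Sun/Fri  2192: Tue/Sat
Both conditions hold in: 2121, 2127, 2138, 2149, 2155, 2166, 2177, 2183 — 8.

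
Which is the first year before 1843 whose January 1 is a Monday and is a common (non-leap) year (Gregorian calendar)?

Jan 1 advances by 2 weekdays after a leap year and by 1 after a common year.
1843: Jan 1 is Sunday.
1842: Saturday
1841: Friday
1840: Wednesday (leap)
1839: Tuesday
1838: Monday
1838 begins on a Monday and is a common year.

1838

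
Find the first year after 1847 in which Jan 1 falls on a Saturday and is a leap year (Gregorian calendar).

Jan 1 advances by 2 weekdays after a leap year and by 1 after a common year.
1847: Jan 1 is Friday.
1848: Saturday (leap)
1848 begins on a Saturday and is a leap year.

1848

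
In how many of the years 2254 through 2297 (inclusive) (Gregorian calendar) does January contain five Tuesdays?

January has 31 days; it has five Tuesdays when Tuesday falls among the first (month-length − 28) days — i.e. when January 1 is one of Tuesday/Monday/Sunday.
January 1 by year: 2254:Sun✓ 2255:Mon✓ 2256:Tue✓ 2257:Thu 2258:Fri 2259:Sat 2260:Sun✓ 2261:Tue✓ 2262:Wed 2263:Thu 2264:Fri 2265:Sun✓ 2266:Mon✓ 2267:Tue✓ 2268:Wed …(14 more)… 2283:Mon✓ 2284:Tue✓ 2285:Thu 2286:Fri 2287:Sat 2288:Sun✓ 2289:Tue✓ 2290:Wed 2291:Thu 2292:Fri 2293:Sun✓ 2294:Mon✓ 2295:Tue✓ 2296:Wed 2297:Fri
Years with five Tuesdays: 2254, 2255, 2256, 2260, 2261, 2265, 2266, 2267, 2271, 2272, 2277, 2278, 2282, 2283, 2284, 2288, 2289, 2293, 2294, 2295 → 20.

20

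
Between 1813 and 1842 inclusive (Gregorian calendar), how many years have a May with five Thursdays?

May has 31 days; it has five Thursdays when Thursday falls among the first (month-length − 28) days — i.e. when May 1 is one of Thursday/Wednesday/Tuesday.
May 1 by year: 1813:Sat 1814:Sun 1815:Mon 1816:Wed✓ 1817:Thu✓ 1818:Fri 1819:Sat 1820:Mon 1821:Tue✓ 1822:Wed✓ 1823:Thu✓ 1824:Sat 1825:Sun 1826:Mon 1827:Tue✓ 1828:Thu✓ 1829:Fri 1830:Sat 1831:Sun 1832:Tue✓ 1833:Wed✓ 1834:Thu✓ 1835:Fri 1836:Sun 1837:Mon 1838:Tue✓ 1839:Wed✓ 1840:Fri 1841:Sat 1842:Sun
Years with five Thursdays: 1816, 1817, 1821, 1822, 1823, 1827, 1828, 1832, 1833, 1834, 1838, 1839 → 12.

12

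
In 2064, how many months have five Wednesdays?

5

A month of length L has five Wednesdays iff its first Wednesday is on day ≤ L−28 (so day 1–3 in a 31-day month, 1–2 in a 30-day month, day 1 in a leap February).
Checking each month of 2064: Jan starts Tue (31d) ✓; Feb starts Fri (29d); Mar starts Sat (31d); Apr starts Tue (30d) ✓; May starts Thu (31d); Jun starts Sun (30d); Jul starts Tue (31d) ✓; Aug starts Fri (31d); Sep starts Mon (30d); Oct starts Wed (31d) ✓; Nov starts Sat (30d); Dec starts Mon (31d) ✓.
Five-Wednesday months: January, April, July, October, December → 5.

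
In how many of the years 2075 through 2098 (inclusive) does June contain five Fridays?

June has 30 days; it has five Fridays when Friday falls among the first (month-length − 28) days — i.e. when June 1 is one of Friday/Thursday.
June 1 by year: 2075:Sat 2076:Mon 2077:Tue 2078:Wed 2079:Thu✓ 2080:Sat 2081:Sun 2082:Mon 2083:Tue 2084:Thu✓ 2085:Fri✓ 2086:Sat 2087:Sun 2088:Tue 2089:Wed 2090:Thu✓ 2091:Fri✓ 2092:Sun 2093:Mon 2094:Tue 2095:Wed 2096:Fri✓ 2097:Sat 2098:Sun
Years with five Fridays: 2079, 2084, 2085, 2090, 2091, 2096 → 6.

6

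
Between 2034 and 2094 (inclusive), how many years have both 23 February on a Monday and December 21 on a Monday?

7

Check each year's weekday for 23 February and December 21:
  2034: Thu/Thu  2035: Fri/Fri  2036: Sat/Sun  2037: Mon/Mon ✓  2038: Tue/Tue  2039: Wed/Wed  2040: Thu/Fri  2041: Sat/Sat  2042: Sun/Sun  2043: Mon/Mon ✓  2044: Tue/Wed  2045: Thu/Thu  2046: Fri/Fri  2047: Sat/Sat  …(33 more)…  2081: Sun/Sun  2082: Mon/Mon ✓  2083: Tue/Tue  2084: Wed/Thu  2085: Fri/Fri  2086: Sat/Sat  2087: Sun/Sun  2088: Mon/Tue  2089: Wed/Wed  2090: Thu/Thu  2091: Fri/Fri  2092: Sat/Sun  2093: Mon/Mon ✓  2094: Tue/Tue
Both conditions hold in: 2037, 2043, 2054, 2065, 2071, 2082, 2093 — 7.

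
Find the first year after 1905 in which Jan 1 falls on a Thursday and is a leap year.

Jan 1 advances by 2 weekdays after a leap year and by 1 after a common year.
1905: Jan 1 is Sunday.
1906: Monday
1907: Tuesday
1908: Wednesday (leap)
1909: Friday
1910: Saturday
1911: Sunday
1912: Monday (leap)
1913: Wednesday
1914: Thursday
1915: Friday
1916: Saturday (leap)
1917: Monday
1918: Tuesday
1919: Wednesday
1920: Thursday (leap)
1920 begins on a Thursday and is a leap year.

1920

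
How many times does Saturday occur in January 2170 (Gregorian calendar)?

4

January 2170 has 31 days and begins on Monday.
The first Saturday is January 6.
Saturdays fall on 6, 13, 20, 27 — that's 4.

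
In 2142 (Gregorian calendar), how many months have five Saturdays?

A month of length L has five Saturdays iff its first Saturday is on day ≤ L−28 (so day 1–3 in a 31-day month, 1–2 in a 30-day month, day 1 in a leap February).
Checking each month of 2142: Jan starts Mon (31d); Feb starts Thu (28d); Mar starts Thu (31d) ✓; Apr starts Sun (30d); May starts Tue (31d); Jun starts Fri (30d) ✓; Jul starts Sun (31d); Aug starts Wed (31d); Sep starts Sat (30d) ✓; Oct starts Mon (31d); Nov starts Thu (30d); Dec starts Sat (31d) ✓.
Five-Saturday months: March, June, September, December → 4.

4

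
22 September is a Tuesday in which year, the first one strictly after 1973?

1981

From one year to the next, a fixed date's weekday advances by 1, or by 2 when a Feb 29 lies between the two dates.
1973: September 22 is Saturday.
1974: Sunday (+1)
1975: Monday (+1)
1976: Wednesday (+2)
1977: Thursday (+1)
1978: Friday (+1)
1979: Saturday (+1)
1980: Monday (+2)
1981: Tuesday (+1)
22 September falls on a Tuesday in 1981.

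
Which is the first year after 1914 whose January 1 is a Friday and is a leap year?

1932

Jan 1 advances by 2 weekdays after a leap year and by 1 after a common year.
1914: Jan 1 is Thursday.
1915: Friday
1916: Saturday (leap)
1917: Monday
1918: Tuesday
1919: Wednesday
1920: Thursday (leap)
1921: Saturday
1922: Sunday
1923: Monday
1924: Tuesday (leap)
1925: Thursday
1926: Friday
1927: Saturday
1928: Sunday (leap)
1929: Tuesday
1930: Wednesday
1931: Thursday
1932: Friday (leap)
1932 begins on a Friday and is a leap year.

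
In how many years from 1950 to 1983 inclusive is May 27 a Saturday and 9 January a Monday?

Check each year's weekday for May 27 and 9 January:
  1950: Sat/Mon ✓  1951: Sun/Tue  1952: Tue/Wed  1953: Wed/Fri  1954: Thu/Sat  1955: Fri/Sun  1956: Sun/Mon  1957: Mon/Wed  1958: Tue/Thu  1959: Wed/Fri  1960: Fri/Sat  1961: Sat/Mon ✓  1962: Sun/Tue  1963: Mon/Wed  …(6 more)…  1970: Wed/Fri  1971: Thu/Sat  1972: Sat/Sun  1973: Sun/Tue  1974: Mon/Wed  1975: Tue/Thu  1976: Thu/Fri  1977: Fri/Sun  1978: Sat/Mon ✓  1979: Sun/Tue  1980: Tue/Wed  1981: Wed/Fri  1982: Thu/Sat  1983: Fri/Sun
Both conditions hold in: 1950, 1961, 1967, 1978 — 4.

4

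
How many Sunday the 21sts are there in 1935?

2

Check the 21st of each month of 1935: Jan 21: Mon, Feb 21: Thu, Mar 21: Thu, Apr 21: Sun, May 21: Tue, Jun 21: Fri, Jul 21: Sun, Aug 21: Wed, Sep 21: Sat, Oct 21: Mon, Nov 21: Thu, Dec 21: Sat.
Sunday occurs in April, July — 2 months.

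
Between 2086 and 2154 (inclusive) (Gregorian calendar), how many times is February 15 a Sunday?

10

Track February 15's weekday year by year (advancing +1, or +2 across a Feb 29):
  2086: Fri  2087: Sat (+1)  2088: Sun (+1) ✓  2089: Tue (+2)  2090: Wed (+1)
  2091: Thu (+1)  2092: Fri (+1)  2093: Sun (+2) ✓  2094: Mon (+1)  2095: Tue (+1)
  2096: Wed (+1)  2097: Fri (+2)  2098: Sat (+1)  2099: Sun (+1) ✓  … (41 more years) …
  2141: Wed (+2)  2142: Thu (+1)  2143: Fri (+1)  2144: Sat (+1)  2145: Mon (+2)
  2146: Tue (+1)  2147: Wed (+1)  2148: Thu (+1)  2149: Sat (+2)  2150: Sun (+1) ✓
  2151: Mon (+1)  2152: Tue (+1)  2153: Thu (+2)  2154: Fri (+1)
Sunday years: 2088, 2093, 2099, 2105, 2111, 2122, 2128, 2133, 2139, 2150 — 10 in total.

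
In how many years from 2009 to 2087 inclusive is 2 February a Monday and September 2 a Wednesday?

9

Check each year's weekday for 2 February and September 2:
  2009: Mon/Wed ✓  2010: Tue/Thu  2011: Wed/Fri  2012: Thu/Sun  2013: Sat/Mon  2014: Sun/Tue  2015: Mon/Wed ✓  2016: Tue/Fri  2017: Thu/Sat  2018: Fri/Sun  2019: Sat/Mon  2020: Sun/Wed  2021: Tue/Thu  2022: Wed/Fri  …(51 more)…  2074: Fri/Sun  2075: Sat/Mon  2076: Sun/Wed  2077: Tue/Thu  2078: Wed/Fri  2079: Thu/Sat  2080: Fri/Mon  2081: Sun/Tue  2082: Mon/Wed ✓  2083: Tue/Thu  2084: Wed/Sat  2085: Fri/Sun  2086: Sat/Mon  2087: Sun/Tue
Both conditions hold in: 2009, 2015, 2026, 2037, 2043, 2054, 2065, 2071, 2082 — 9.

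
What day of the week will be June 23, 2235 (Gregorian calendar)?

January 1, 2235 is a Thursday.
June 23 is day 174 of the year, i.e. 173 days after Jan 1.
173 mod 7 = 5, so advance 5 weekdays from Thursday: Tuesday.

Tuesday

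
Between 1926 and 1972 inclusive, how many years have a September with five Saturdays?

September has 30 days; it has five Saturdays when Saturday falls among the first (month-length − 28) days — i.e. when September 1 is one of Saturday/Friday.
September 1 by year: 1926:Wed 1927:Thu 1928:Sat✓ 1929:Sun 1930:Mon 1931:Tue 1932:Thu 1933:Fri✓ 1934:Sat✓ 1935:Sun 1936:Tue 1937:Wed 1938:Thu 1939:Fri✓ 1940:Sun …(17 more)… 1958:Mon 1959:Tue 1960:Thu 1961:Fri✓ 1962:Sat✓ 1963:Sun 1964:Tue 1965:Wed 1966:Thu 1967:Fri✓ 1968:Sun 1969:Mon 1970:Tue 1971:Wed 1972:Fri✓
Years with five Saturdays: 1928, 1933, 1934, 1939, 1944, 1945, 1950, 1951, 1956, 1961, 1962, 1967, 1972 → 13.

13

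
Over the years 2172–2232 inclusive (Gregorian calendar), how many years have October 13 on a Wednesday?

Track October 13's weekday year by year (advancing +1, or +2 across a Feb 29):
  2172: Tue  2173: Wed (+1) ✓  2174: Thu (+1)  2175: Fri (+1)  2176: Sun (+2)
  2177: Mon (+1)  2178: Tue (+1)  2179: Wed (+1) ✓  2180: Fri (+2)  2181: Sat (+1)
  2182: Sun (+1)  2183: Mon (+1)  2184: Wed (+2) ✓  2185: Thu (+1)  … (33 more years) …
  2219: Wed (+1) ✓  2220: Fri (+2)  2221: Sat (+1)  2222: Sun (+1)  2223: Mon (+1)
  2224: Wed (+2) ✓  2225: Thu (+1)  2226: Fri (+1)  2227: Sat (+1)  2228: Mon (+2)
  2229: Tue (+1)  2230: Wed (+1) ✓  2231: Thu (+1)  2232: Sat (+2)
Wednesday years: 2173, 2179, 2184, 2190, 2202, 2213, 2219, 2224, 2230 — 9 in total.

9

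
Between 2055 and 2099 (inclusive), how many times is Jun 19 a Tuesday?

Track Jun 19's weekday year by year (advancing +1, or +2 across a Feb 29):
  2055: Sat  2056: Mon (+2)  2057: Tue (+1) ✓  2058: Wed (+1)  2059: Thu (+1)
  2060: Sat (+2)  2061: Sun (+1)  2062: Mon (+1)  2063: Tue (+1) ✓  2064: Thu (+2)
  2065: Fri (+1)  2066: Sat (+1)  2067: Sun (+1)  2068: Tue (+2) ✓  … (17 more years) …
  2086: Wed (+1)  2087: Thu (+1)  2088: Sat (+2)  2089: Sun (+1)  2090: Mon (+1)
  2091: Tue (+1) ✓  2092: Thu (+2)  2093: Fri (+1)  2094: Sat (+1)  2095: Sun (+1)
  2096: Tue (+2) ✓  2097: Wed (+1)  2098: Thu (+1)  2099: Fri (+1)
Tuesday years: 2057, 2063, 2068, 2074, 2085, 2091, 2096 — 7 in total.

7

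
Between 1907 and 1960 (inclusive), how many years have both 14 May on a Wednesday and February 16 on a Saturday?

Check each year's weekday for 14 May and February 16:
  1907: Tue/Sat  1908: Thu/Sun  1909: Fri/Tue  1910: Sat/Wed  1911: Sun/Thu  1912: Tue/Fri  1913: Wed/Sun  1914: Thu/Mon  1915: Fri/Tue  1916: Sun/Wed  1917: Mon/Fri  1918: Tue/Sat  1919: Wed/Sun  1920: Fri/Mon  …(26 more)…  1947: Wed/Sun  1948: Fri/Mon  1949: Sat/Wed  1950: Sun/Thu  1951: Mon/Fri  1952: Wed/Sat ✓  1953: Thu/Mon  1954: Fri/Tue  1955: Sat/Wed  1956: Mon/Thu  1957: Tue/Sat  1958: Wed/Sun  1959: Thu/Mon  1960: Sat/Tue
Both conditions hold in: 1924, 1952 — 2.

2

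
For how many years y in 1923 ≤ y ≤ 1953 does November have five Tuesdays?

8

November has 30 days; it has five Tuesdays when Tuesday falls among the first (month-length − 28) days — i.e. when November 1 is one of Tuesday/Monday.
November 1 by year: 1923:Thu 1924:Sat 1925:Sun 1926:Mon✓ 1927:Tue✓ 1928:Thu 1929:Fri 1930:Sat 1931:Sun 1932:Tue✓ 1933:Wed 1934:Thu 1935:Fri 1936:Sun 1937:Mon✓ 1938:Tue✓ 1939:Wed 1940:Fri 1941:Sat 1942:Sun 1943:Mon✓ 1944:Wed 1945:Thu 1946:Fri 1947:Sat 1948:Mon✓ 1949:Tue✓ 1950:Wed 1951:Thu 1952:Sat 1953:Sun
Years with five Tuesdays: 1926, 1927, 1932, 1937, 1938, 1943, 1948, 1949 → 8.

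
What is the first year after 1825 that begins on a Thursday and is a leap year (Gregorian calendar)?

Jan 1 advances by 2 weekdays after a leap year and by 1 after a common year.
1825: Jan 1 is Saturday.
1826: Sunday
1827: Monday
1828: Tuesday (leap)
1829: Thursday
1830: Friday
1831: Saturday
1832: Sunday (leap)
1833: Tuesday
1834: Wednesday
1835: Thursday
1836: Friday (leap)
1837: Sunday
1838: Monday
1839: Tuesday
1840: Wednesday (leap)
1841: Friday
1842: Saturday
1843: Sunday
1844: Monday (leap)
1845: Wednesday
1846: Thursday
1847: Friday
1848: Saturday (leap)
1849: Monday
1850: Tuesday
1851: Wednesday
1852: Thursday (leap)
1852 begins on a Thursday and is a leap year.

1852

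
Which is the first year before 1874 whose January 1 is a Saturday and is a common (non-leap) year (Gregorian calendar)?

1870

Jan 1 advances by 2 weekdays after a leap year and by 1 after a common year.
1874: Jan 1 is Thursday.
1873: Wednesday
1872: Monday (leap)
1871: Sunday
1870: Saturday
1870 begins on a Saturday and is a common year.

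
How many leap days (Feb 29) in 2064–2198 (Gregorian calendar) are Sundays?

4

Leap years in 2064–2198: 33 of them.
Feb 29 weekday advances by 5 (mod 7) from one leap year to the next four years later (or differs when a century non-leap intervenes).
Leap-day weekdays: 2064:Fri 2068:Wed 2072:Mon 2076:Sat 2080:Thu 2084:Tue 2088:Sun✓ 2092:Fri 2096:Wed 2104:Fri 2108:Wed 2112:Mon 2116:Sat …(7 more)… 2148:Thu 2152:Tue 2156:Sun✓ 2160:Fri 2164:Wed 2168:Mon 2172:Sat 2176:Thu 2180:Tue 2184:Sun✓ 2188:Fri 2192:Wed 2196:Mon
Sunday: 2088, 2128, 2156, 2184 → 4.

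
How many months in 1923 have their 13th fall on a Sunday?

Check the 13th of each month of 1923: Jan 13: Sat, Feb 13: Tue, Mar 13: Tue, Apr 13: Fri, May 13: Sun, Jun 13: Wed, Jul 13: Fri, Aug 13: Mon, Sep 13: Thu, Oct 13: Sat, Nov 13: Tue, Dec 13: Thu.
Sunday occurs in May — 1 month.

1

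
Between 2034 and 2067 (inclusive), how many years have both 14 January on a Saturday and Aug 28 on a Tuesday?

Check each year's weekday for 14 January and Aug 28:
  2034: Sat/Mon  2035: Sun/Tue  2036: Mon/Thu  2037: Wed/Fri  2038: Thu/Sat  2039: Fri/Sun  2040: Sat/Tue ✓  2041: Mon/Wed  2042: Tue/Thu  2043: Wed/Fri  2044: Thu/Sun  2045: Sat/Mon  2046: Sun/Tue  2047: Mon/Wed  …(6 more)…  2054: Wed/Fri  2055: Thu/Sat  2056: Fri/Mon  2057: Sun/Tue  2058: Mon/Wed  2059: Tue/Thu  2060: Wed/Sat  2061: Fri/Sun  2062: Sat/Mon  2063: Sun/Tue  2064: Mon/Thu  2065: Wed/Fri  2066: Thu/Sat  2067: Fri/Sun
Both conditions hold in: 2040 — 1.

1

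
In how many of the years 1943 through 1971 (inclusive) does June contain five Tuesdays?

9

June has 30 days; it has five Tuesdays when Tuesday falls among the first (month-length − 28) days — i.e. when June 1 is one of Tuesday/Monday.
June 1 by year: 1943:Tue✓ 1944:Thu 1945:Fri 1946:Sat 1947:Sun 1948:Tue✓ 1949:Wed 1950:Thu 1951:Fri 1952:Sun 1953:Mon✓ 1954:Tue✓ 1955:Wed 1956:Fri 1957:Sat 1958:Sun 1959:Mon✓ 1960:Wed 1961:Thu 1962:Fri 1963:Sat 1964:Mon✓ 1965:Tue✓ 1966:Wed 1967:Thu 1968:Sat 1969:Sun 1970:Mon✓ 1971:Tue✓
Years with five Tuesdays: 1943, 1948, 1953, 1954, 1959, 1964, 1965, 1970, 1971 → 9.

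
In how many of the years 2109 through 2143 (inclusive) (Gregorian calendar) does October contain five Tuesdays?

October has 31 days; it has five Tuesdays when Tuesday falls among the first (month-length − 28) days — i.e. when October 1 is one of Tuesday/Monday/Sunday.
October 1 by year: 2109:Tue✓ 2110:Wed 2111:Thu 2112:Sat 2113:Sun✓ 2114:Mon✓ 2115:Tue✓ 2116:Thu 2117:Fri 2118:Sat 2119:Sun✓ 2120:Tue✓ 2121:Wed 2122:Thu 2123:Fri …(5 more)… 2129:Sat 2130:Sun✓ 2131:Mon✓ 2132:Wed 2133:Thu 2134:Fri 2135:Sat 2136:Mon✓ 2137:Tue✓ 2138:Wed 2139:Thu 2140:Sat 2141:Sun✓ 2142:Mon✓ 2143:Tue✓
Years with five Tuesdays: 2109, 2113, 2114, 2115, 2119, 2120, 2124, 2125, 2126, 2130, 2131, 2136, 2137, 2141, 2142, 2143 → 16.

16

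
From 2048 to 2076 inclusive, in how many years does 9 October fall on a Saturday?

4

Track 9 October's weekday year by year (advancing +1, or +2 across a Feb 29):
  2048: Fri  2049: Sat (+1) ✓  2050: Sun (+1)  2051: Mon (+1)  2052: Wed (+2)
  2053: Thu (+1)  2054: Fri (+1)  2055: Sat (+1) ✓  2056: Mon (+2)  2057: Tue (+1)
  2058: Wed (+1)  2059: Thu (+1)  2060: Sat (+2) ✓  2061: Sun (+1)  2062: Mon (+1)
  2063: Tue (+1)  2064: Thu (+2)  2065: Fri (+1)  2066: Sat (+1) ✓  2067: Sun (+1)
  2068: Tue (+2)  2069: Wed (+1)  2070: Thu (+1)  2071: Fri (+1)  2072: Sun (+2)
  2073: Mon (+1)  2074: Tue (+1)  2075: Wed (+1)  2076: Fri (+2)
Saturday years: 2049, 2055, 2060, 2066 — 4 in total.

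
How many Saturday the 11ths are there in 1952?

Check the 11th of each month of 1952: Jan 11: Fri, Feb 11: Mon, Mar 11: Tue, Apr 11: Fri, May 11: Sun, Jun 11: Wed, Jul 11: Fri, Aug 11: Mon, Sep 11: Thu, Oct 11: Sat, Nov 11: Tue, Dec 11: Thu.
Saturday occurs in October — 1 month.

1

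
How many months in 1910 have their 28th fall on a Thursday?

Check the 28th of each month of 1910: Jan 28: Fri, Feb 28: Mon, Mar 28: Mon, Apr 28: Thu, May 28: Sat, Jun 28: Tue, Jul 28: Thu, Aug 28: Sun, Sep 28: Wed, Oct 28: Fri, Nov 28: Mon, Dec 28: Wed.
Thursday occurs in April, July — 2 months.

2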